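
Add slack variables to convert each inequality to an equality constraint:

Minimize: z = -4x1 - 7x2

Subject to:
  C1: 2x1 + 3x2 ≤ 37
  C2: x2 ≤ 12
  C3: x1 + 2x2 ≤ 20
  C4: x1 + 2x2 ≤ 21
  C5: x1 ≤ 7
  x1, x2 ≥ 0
min z = -4x1 - 7x2

s.t.
  2x1 + 3x2 + s1 = 37
  x2 + s2 = 12
  x1 + 2x2 + s3 = 20
  x1 + 2x2 + s4 = 21
  x1 + s5 = 7
  x1, x2, s1, s2, s3, s4, s5 ≥ 0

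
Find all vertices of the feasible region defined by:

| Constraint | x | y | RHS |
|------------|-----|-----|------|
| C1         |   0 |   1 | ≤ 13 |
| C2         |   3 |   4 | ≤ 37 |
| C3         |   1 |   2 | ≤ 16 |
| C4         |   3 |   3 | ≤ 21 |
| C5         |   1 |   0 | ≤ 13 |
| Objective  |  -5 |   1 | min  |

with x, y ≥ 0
Each vertex is the intersection of two constraint boundaries that also satisfies all remaining constraints:
  x = 0 and y = 0 → (0, 0)
  3x + 3y = 21 and y = 0 → (7, 0)
  3x + 3y = 21 and x = 0 → (0, 7)

Vertices: (0, 0), (7, 0), (0, 7)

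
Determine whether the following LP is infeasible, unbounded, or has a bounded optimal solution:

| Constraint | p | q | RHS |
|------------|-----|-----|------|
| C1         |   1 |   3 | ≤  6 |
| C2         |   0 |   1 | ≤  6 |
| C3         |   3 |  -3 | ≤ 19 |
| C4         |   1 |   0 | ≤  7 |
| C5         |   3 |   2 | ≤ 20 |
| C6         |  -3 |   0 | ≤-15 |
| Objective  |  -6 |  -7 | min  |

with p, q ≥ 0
The point (6, 0) satisfies every constraint, so the LP is feasible; the constraints give p ≤ 7 and q ≤ 6, which with p, q ≥ 0 keep the feasible region inside a bounded box. A feasible, bounded LP attains a finite optimum at a vertex.

Feasible with finite optimum z* = -36 at (6, 0).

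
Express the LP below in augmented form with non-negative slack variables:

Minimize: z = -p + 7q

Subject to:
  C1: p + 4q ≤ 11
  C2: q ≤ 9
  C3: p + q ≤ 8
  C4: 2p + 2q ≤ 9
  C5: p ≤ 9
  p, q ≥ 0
min z = -p + 7q

s.t.
  p + 4q + s1 = 11
  q + s2 = 9
  p + q + s3 = 8
  2p + 2q + s4 = 9
  p + s5 = 9
  p, q, s1, s2, s3, s4, s5 ≥ 0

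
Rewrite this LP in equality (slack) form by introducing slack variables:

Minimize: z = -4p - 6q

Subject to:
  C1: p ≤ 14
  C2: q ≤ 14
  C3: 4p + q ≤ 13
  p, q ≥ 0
min z = -4p - 6q

s.t.
  p + s1 = 14
  q + s2 = 14
  4p + q + s3 = 13
  p, q, s1, s2, s3 ≥ 0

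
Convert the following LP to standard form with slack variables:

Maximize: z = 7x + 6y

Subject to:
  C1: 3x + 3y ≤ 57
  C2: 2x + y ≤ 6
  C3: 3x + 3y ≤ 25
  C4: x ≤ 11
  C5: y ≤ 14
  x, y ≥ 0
max z = 7x + 6y

s.t.
  3x + 3y + s1 = 57
  2x + y + s2 = 6
  3x + 3y + s3 = 25
  x + s4 = 11
  y + s5 = 14
  x, y, s1, s2, s3, s4, s5 ≥ 0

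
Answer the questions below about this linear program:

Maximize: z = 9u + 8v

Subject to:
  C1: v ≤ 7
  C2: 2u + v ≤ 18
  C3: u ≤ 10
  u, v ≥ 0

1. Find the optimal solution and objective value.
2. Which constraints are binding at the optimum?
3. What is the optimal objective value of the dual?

1. u = 5.5, v = 7, z = 105.5
2. C1, C2
3. 105.5 (by strong duality, equal to the primal optimum)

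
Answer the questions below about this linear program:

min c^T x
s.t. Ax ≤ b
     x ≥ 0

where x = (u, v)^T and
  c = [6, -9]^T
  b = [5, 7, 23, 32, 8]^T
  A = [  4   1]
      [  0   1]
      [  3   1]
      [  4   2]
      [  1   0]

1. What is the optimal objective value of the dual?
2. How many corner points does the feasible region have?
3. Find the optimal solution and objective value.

1. -45 (by strong duality, equal to the primal optimum)
2. 3
3. u = 0, v = 5, z = -45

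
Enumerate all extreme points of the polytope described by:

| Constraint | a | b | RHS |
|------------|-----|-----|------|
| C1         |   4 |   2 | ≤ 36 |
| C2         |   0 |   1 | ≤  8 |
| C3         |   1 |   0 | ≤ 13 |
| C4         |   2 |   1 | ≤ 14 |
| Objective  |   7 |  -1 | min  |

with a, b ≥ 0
Each vertex is the intersection of two constraint boundaries that also satisfies all remaining constraints:
  a = 0 and b = 0 → (0, 0)
  2a + b = 14 and b = 0 → (7, 0)
  b = 8 and 2a + b = 14 → (3, 8)
  b = 8 and a = 0 → (0, 8)

Vertices: (0, 0), (7, 0), (3, 8), (0, 8)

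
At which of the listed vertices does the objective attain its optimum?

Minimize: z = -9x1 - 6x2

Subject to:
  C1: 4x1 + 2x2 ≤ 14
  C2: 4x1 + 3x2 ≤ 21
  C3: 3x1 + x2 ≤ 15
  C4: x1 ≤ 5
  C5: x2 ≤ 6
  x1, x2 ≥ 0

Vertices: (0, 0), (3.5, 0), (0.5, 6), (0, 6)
Evaluating z = -9x1 - 6x2 at each vertex:
  (0, 0): z = 0
  (3.5, 0): z = -31.5
  (0.5, 6): z = -40.5
  (0, 6): z = -36

The smallest value is z = -40.5, attained at (0.5, 6).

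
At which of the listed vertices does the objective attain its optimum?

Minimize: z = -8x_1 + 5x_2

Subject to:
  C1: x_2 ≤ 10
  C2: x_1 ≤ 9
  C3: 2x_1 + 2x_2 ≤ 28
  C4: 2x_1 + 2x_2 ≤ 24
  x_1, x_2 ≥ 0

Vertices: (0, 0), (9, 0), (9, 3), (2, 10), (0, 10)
Evaluating z = -8x_1 + 5x_2 at each vertex:
  (0, 0): z = 0
  (9, 0): z = -72
  (9, 3): z = -57
  (2, 10): z = 34
  (0, 10): z = 50

The smallest value is z = -72, attained at (9, 0).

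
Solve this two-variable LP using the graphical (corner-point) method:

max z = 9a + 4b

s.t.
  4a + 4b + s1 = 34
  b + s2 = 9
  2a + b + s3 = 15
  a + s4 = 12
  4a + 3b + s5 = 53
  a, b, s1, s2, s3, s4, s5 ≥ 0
Each vertex is the intersection of two constraint boundaries that also satisfies all remaining constraints:
  a = 0 and b = 0 → (0, 0)
  2a + b = 15 and b = 0 → (7.5, 0)
  4a + 4b = 34 and 2a + b = 15 → (6.5, 2)
  4a + 4b = 34 and a = 0 → (0, 8.5)

Evaluating z = 9a + 4b at each vertex:
  (0, 0): z = 0
  (7.5, 0): z = 67.5
  (6.5, 2): z = 66.5
  (0, 8.5): z = 34

The maximum is at (7.5, 0) with z = 67.5.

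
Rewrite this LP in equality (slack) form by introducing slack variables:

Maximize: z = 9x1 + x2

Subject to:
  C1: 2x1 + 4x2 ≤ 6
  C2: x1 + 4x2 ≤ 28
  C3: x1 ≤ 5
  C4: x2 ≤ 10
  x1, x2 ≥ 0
max z = 9x1 + x2

s.t.
  2x1 + 4x2 + s1 = 6
  x1 + 4x2 + s2 = 28
  x1 + s3 = 5
  x2 + s4 = 10
  x1, x2, s1, s2, s3, s4 ≥ 0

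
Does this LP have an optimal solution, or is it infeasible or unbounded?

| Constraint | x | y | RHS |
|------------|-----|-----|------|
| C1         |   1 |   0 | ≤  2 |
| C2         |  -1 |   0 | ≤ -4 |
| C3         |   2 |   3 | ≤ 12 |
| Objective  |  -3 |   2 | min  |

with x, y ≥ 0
C1 requires x ≤ 2, while C2 (-x ≤ -4) is equivalent to x ≥ 4. Together they would need 4 ≤ x ≤ 2, which is impossible since 4 > 2. No point satisfies all constraints.

Infeasible — the constraint set is empty.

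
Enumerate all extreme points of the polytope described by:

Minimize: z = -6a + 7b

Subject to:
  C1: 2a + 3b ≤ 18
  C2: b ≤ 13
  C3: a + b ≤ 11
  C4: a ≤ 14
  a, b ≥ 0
Each vertex is the intersection of two constraint boundaries that also satisfies all remaining constraints:
  a = 0 and b = 0 → (0, 0)
  2a + 3b = 18 and b = 0 → (9, 0)
  2a + 3b = 18 and a = 0 → (0, 6)

Vertices: (0, 0), (9, 0), (0, 6)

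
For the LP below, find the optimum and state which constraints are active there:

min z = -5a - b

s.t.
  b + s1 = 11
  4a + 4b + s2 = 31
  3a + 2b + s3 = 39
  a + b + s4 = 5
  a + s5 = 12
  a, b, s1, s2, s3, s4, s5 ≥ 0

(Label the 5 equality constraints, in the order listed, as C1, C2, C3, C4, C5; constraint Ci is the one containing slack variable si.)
Optimal: a = 5, b = 0
Binding: C4, b ≥ 0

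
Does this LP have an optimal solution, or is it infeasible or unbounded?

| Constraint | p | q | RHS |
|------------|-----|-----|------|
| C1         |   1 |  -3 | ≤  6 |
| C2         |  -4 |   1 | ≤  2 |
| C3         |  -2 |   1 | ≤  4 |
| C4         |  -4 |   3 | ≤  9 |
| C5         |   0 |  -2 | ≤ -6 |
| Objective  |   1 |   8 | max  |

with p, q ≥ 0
Feasible point: (1, 3) satisfies every constraint, so the LP is feasible.
Direction d = (1, 1): for each constraint row a, a·d ≤ 0 —
  (1)(1) + (-3)(1) = -2 ≤ 0
  (-4)(1) + (1)(1) = -3 ≤ 0
  (-2)(1) + (1)(1) = -1 ≤ 0
  (-4)(1) + (3)(1) = -1 ≤ 0
  (0)(1) + (-2)(1) = -2 ≤ 0
and d ≥ 0, so (1, 3) + t·d stays feasible for every t ≥ 0. Along this ray z = p + 8q changes by 9 per unit t, so z → +∞.

Unbounded: there is a feasible ray along which z → +∞.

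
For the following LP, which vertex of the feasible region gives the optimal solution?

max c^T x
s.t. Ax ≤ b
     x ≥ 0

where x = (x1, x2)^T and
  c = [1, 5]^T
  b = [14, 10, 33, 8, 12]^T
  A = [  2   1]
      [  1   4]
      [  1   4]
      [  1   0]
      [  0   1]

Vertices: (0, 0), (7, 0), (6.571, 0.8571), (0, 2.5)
Evaluating z = x1 + 5x2 at each vertex:
  (0, 0): z = 0
  (7, 0): z = 7
  (6.571, 0.8571): z = 10.86
  (0, 2.5): z = 12.5

The largest value is z = 12.5, attained at (0, 2.5).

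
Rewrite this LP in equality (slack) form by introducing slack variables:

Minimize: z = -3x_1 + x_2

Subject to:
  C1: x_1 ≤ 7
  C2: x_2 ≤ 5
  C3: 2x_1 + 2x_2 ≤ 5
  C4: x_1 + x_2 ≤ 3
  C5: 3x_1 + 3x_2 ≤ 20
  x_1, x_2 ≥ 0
min z = -3x_1 + x_2

s.t.
  x_1 + s1 = 7
  x_2 + s2 = 5
  2x_1 + 2x_2 + s3 = 5
  x_1 + x_2 + s4 = 3
  3x_1 + 3x_2 + s5 = 20
  x_1, x_2, s1, s2, s3, s4, s5 ≥ 0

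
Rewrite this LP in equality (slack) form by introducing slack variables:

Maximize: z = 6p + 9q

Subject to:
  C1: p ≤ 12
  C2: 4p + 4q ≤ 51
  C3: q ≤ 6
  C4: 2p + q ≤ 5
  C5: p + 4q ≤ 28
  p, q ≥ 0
max z = 6p + 9q

s.t.
  p + s1 = 12
  4p + 4q + s2 = 51
  q + s3 = 6
  2p + q + s4 = 5
  p + 4q + s5 = 28
  p, q, s1, s2, s3, s4, s5 ≥ 0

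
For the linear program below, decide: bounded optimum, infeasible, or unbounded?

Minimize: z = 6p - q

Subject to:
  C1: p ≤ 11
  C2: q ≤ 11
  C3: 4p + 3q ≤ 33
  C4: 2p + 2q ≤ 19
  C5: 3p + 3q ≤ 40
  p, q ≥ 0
The point (0, 9.5) satisfies every constraint, so the LP is feasible; the constraints give p ≤ 11 and q ≤ 11, which with p, q ≥ 0 keep the feasible region inside a bounded box. A feasible, bounded LP attains a finite optimum at a vertex.

Evaluating z = 6p - q at each vertex:
  (0, 0): z = 0
  (8.25, 0): z = 49.5
  (4.5, 5): z = 22
  (0, 9.5): z = -9.5

The LP has an optimal solution: (0, 9.5) with z = -9.5.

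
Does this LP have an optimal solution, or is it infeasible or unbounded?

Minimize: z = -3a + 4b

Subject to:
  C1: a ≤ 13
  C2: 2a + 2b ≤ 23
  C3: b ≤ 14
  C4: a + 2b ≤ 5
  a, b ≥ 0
The point (5, 0) satisfies every constraint, so the LP is feasible; the constraints give a ≤ 13 and b ≤ 14, which with a, b ≥ 0 keep the feasible region inside a bounded box. A feasible, bounded LP attains a finite optimum at a vertex.

Evaluating z = -3a + 4b at each vertex:
  (0, 0): z = 0
  (5, 0): z = -15
  (0, 2.5): z = 10

Feasible with finite optimum z* = -15 at (5, 0).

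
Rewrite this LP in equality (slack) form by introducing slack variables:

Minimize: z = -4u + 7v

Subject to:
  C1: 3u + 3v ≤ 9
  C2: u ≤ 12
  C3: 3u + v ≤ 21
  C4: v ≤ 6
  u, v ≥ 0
min z = -4u + 7v

s.t.
  3u + 3v + s1 = 9
  u + s2 = 12
  3u + v + s3 = 21
  v + s4 = 6
  u, v, s1, s2, s3, s4 ≥ 0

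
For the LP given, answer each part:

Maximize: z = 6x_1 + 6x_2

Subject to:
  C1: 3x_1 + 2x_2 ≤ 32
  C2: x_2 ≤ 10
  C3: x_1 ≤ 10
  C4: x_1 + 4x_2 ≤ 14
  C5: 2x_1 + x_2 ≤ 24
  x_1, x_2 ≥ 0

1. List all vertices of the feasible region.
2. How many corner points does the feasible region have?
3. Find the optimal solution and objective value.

1. (0, 0), (10, 0), (10, 1), (0, 3.5)
2. 4
3. x_1 = 10, x_2 = 1, z = 66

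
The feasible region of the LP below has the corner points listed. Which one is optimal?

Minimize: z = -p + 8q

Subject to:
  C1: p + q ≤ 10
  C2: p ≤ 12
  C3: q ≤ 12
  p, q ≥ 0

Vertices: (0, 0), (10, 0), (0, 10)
Evaluating z = -p + 8q at each vertex:
  (0, 0): z = 0
  (10, 0): z = -10
  (0, 10): z = 80

The smallest value is z = -10, attained at (10, 0).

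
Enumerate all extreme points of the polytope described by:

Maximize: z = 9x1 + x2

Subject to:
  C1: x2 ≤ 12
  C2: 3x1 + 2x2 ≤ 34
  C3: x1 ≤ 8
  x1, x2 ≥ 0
Each vertex is the intersection of two constraint boundaries that also satisfies all remaining constraints:
  x1 = 0 and x2 = 0 → (0, 0)
  x1 = 8 and x2 = 0 → (8, 0)
  3x1 + 2x2 = 34 and x1 = 8 → (8, 5)
  x2 = 12 and 3x1 + 2x2 = 34 → (3.333, 12)
  x2 = 12 and x1 = 0 → (0, 12)

Vertices: (0, 0), (8, 0), (8, 5), (3.333, 12), (0, 12)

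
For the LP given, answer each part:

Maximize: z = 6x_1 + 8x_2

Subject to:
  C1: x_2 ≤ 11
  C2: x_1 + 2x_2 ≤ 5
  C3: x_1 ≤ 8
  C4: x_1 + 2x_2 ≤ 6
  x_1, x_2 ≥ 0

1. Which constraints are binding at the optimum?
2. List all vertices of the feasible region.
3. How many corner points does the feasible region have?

1. C2, x_2 ≥ 0
2. (0, 0), (5, 0), (0, 2.5)
3. 3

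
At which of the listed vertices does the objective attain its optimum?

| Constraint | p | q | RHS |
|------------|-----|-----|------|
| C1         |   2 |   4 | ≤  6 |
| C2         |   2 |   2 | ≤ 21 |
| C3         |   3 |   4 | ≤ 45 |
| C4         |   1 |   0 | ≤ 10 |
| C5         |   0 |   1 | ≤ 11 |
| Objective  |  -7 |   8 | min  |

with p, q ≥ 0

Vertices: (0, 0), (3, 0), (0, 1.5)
Evaluating z = -7p + 8q at each vertex:
  (0, 0): z = 0
  (3, 0): z = -21
  (0, 1.5): z = 12

The smallest value is z = -21, attained at (3, 0).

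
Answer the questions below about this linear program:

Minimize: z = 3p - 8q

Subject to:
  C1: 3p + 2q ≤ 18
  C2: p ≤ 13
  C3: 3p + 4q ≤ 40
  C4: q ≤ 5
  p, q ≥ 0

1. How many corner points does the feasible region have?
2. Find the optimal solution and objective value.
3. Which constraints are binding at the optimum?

1. 4
2. p = 0, q = 5, z = -40
3. C4, p ≥ 0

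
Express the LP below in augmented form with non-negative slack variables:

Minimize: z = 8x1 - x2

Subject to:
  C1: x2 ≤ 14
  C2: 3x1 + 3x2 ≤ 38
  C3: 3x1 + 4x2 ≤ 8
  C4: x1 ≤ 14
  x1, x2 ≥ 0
min z = 8x1 - x2

s.t.
  x2 + s1 = 14
  3x1 + 3x2 + s2 = 38
  3x1 + 4x2 + s3 = 8
  x1 + s4 = 14
  x1, x2, s1, s2, s3, s4 ≥ 0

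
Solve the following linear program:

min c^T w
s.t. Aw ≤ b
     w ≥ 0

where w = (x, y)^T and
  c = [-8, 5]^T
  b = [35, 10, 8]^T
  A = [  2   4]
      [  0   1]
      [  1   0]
Each vertex is the intersection of two constraint boundaries that also satisfies all remaining constraints:
  x = 0 and y = 0 → (0, 0)
  x = 8 and y = 0 → (8, 0)
  2x + 4y = 35 and x = 8 → (8, 4.75)
  2x + 4y = 35 and x = 0 → (0, 8.75)

Evaluating z = -8x + 5y at each vertex:
  (0, 0): z = 0
  (8, 0): z = -64
  (8, 4.75): z = -40.25
  (0, 8.75): z = 43.75

The minimum is at (8, 0) with z = -64.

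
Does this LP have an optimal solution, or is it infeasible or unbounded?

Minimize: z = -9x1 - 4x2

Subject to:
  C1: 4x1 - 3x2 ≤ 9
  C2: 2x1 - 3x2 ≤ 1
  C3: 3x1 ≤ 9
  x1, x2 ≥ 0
Feasible point: (0, 0) satisfies every constraint, so the LP is feasible.
Direction d = (0, 1): for each constraint row a, a·d ≤ 0 —
  (4)(0) + (-3)(1) = -3 ≤ 0
  (2)(0) + (-3)(1) = -3 ≤ 0
  (3)(0) + (0)(1) = 0 ≤ 0
and d ≥ 0, so (0, 0) + t·d stays feasible for every t ≥ 0. Along this ray z = -9x1 - 4x2 changes by -4 per unit t, so z → −∞.

Unbounded: there is a feasible ray along which z → −∞.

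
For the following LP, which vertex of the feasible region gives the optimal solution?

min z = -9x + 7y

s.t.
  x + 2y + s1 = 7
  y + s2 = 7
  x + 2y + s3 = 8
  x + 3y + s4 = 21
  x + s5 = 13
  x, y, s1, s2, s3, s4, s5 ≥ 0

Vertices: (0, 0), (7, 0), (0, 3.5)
Evaluating z = -9x + 7y at each vertex:
  (0, 0): z = 0
  (7, 0): z = -63
  (0, 3.5): z = 24.5

The smallest value is z = -63, attained at (7, 0).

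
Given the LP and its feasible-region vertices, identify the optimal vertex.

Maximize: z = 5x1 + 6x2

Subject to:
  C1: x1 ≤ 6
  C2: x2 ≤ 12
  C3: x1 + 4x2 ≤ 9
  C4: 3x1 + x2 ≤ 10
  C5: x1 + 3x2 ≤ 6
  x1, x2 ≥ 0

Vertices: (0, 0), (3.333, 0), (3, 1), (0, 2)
Evaluating z = 5x1 + 6x2 at each vertex:
  (0, 0): z = 0
  (3.333, 0): z = 16.67
  (3, 1): z = 21
  (0, 2): z = 12

The largest value is z = 21, attained at (3, 1).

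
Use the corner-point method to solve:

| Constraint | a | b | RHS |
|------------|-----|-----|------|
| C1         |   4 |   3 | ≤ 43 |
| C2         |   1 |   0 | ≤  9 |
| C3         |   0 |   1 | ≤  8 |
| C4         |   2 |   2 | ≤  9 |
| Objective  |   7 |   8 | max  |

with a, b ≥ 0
Each vertex is the intersection of two constraint boundaries that also satisfies all remaining constraints:
  a = 0 and b = 0 → (0, 0)
  2a + 2b = 9 and b = 0 → (4.5, 0)
  2a + 2b = 9 and a = 0 → (0, 4.5)

Evaluating z = 7a + 8b at each vertex:
  (0, 0): z = 0
  (4.5, 0): z = 31.5
  (0, 4.5): z = 36

The maximum is at (0, 4.5) with z = 36.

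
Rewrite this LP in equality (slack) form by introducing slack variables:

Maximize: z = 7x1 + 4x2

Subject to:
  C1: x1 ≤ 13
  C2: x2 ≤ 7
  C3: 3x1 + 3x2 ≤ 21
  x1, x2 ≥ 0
max z = 7x1 + 4x2

s.t.
  x1 + s1 = 13
  x2 + s2 = 7
  3x1 + 3x2 + s3 = 21
  x1, x2, s1, s2, s3 ≥ 0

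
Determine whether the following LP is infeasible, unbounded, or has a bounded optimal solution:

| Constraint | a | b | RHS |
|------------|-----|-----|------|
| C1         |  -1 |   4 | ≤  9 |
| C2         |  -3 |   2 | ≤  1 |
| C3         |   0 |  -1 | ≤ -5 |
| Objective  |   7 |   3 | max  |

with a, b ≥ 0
Feasible point: (11, 5) satisfies every constraint, so the LP is feasible.
Direction d = (1, 0): for each constraint row a, a·d ≤ 0 —
  (-1)(1) + (4)(0) = -1 ≤ 0
  (-3)(1) + (2)(0) = -3 ≤ 0
  (0)(1) + (-1)(0) = 0 ≤ 0
and d ≥ 0, so (11, 5) + t·d stays feasible for every t ≥ 0. Along this ray z = 7a + 3b changes by 7 per unit t, so z → +∞.

Unbounded — the objective can increase without bound over the feasible region.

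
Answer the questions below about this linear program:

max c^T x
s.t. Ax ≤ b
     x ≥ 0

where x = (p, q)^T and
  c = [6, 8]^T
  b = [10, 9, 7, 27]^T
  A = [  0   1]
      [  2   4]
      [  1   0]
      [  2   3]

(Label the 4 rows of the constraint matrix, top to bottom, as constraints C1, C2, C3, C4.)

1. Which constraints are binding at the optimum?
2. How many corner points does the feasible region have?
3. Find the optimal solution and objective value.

1. C2, q ≥ 0
2. 3
3. p = 4.5, q = 0, z = 27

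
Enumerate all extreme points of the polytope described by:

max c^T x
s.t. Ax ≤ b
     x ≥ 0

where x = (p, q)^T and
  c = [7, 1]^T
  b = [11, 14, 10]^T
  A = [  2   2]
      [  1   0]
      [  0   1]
Each vertex is the intersection of two constraint boundaries that also satisfies all remaining constraints:
  p = 0 and q = 0 → (0, 0)
  2p + 2q = 11 and q = 0 → (5.5, 0)
  2p + 2q = 11 and p = 0 → (0, 5.5)

Vertices: (0, 0), (5.5, 0), (0, 5.5)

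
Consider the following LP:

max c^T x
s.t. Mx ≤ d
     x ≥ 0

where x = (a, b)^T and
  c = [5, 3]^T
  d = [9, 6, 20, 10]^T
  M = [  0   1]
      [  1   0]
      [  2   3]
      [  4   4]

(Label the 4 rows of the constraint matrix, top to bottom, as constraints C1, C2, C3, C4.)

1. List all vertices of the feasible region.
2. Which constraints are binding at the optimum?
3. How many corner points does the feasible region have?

1. (0, 0), (2.5, 0), (0, 2.5)
2. C4, b ≥ 0
3. 3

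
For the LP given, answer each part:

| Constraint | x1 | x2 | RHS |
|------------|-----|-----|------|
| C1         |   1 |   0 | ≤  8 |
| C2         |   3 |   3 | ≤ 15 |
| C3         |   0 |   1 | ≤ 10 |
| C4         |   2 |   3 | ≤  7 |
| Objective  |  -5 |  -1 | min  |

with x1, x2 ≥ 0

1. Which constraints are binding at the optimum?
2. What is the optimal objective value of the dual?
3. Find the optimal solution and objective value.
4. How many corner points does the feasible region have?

1. C4, x2 ≥ 0
2. -17.5 (by strong duality, equal to the primal optimum)
3. x1 = 3.5, x2 = 0, z = -17.5
4. 3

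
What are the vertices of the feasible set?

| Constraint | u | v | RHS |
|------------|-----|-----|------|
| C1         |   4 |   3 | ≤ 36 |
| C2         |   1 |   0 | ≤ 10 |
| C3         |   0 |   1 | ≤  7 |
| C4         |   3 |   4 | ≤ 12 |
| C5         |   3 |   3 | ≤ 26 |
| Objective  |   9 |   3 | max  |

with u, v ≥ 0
Each vertex is the intersection of two constraint boundaries that also satisfies all remaining constraints:
  u = 0 and v = 0 → (0, 0)
  3u + 4v = 12 and v = 0 → (4, 0)
  3u + 4v = 12 and u = 0 → (0, 3)

Vertices: (0, 0), (4, 0), (0, 3)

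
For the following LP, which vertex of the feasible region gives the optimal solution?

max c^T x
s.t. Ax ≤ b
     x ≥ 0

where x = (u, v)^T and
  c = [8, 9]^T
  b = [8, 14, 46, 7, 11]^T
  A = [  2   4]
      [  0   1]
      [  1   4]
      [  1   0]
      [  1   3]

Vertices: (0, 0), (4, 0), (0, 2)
(4, 0) with z = 32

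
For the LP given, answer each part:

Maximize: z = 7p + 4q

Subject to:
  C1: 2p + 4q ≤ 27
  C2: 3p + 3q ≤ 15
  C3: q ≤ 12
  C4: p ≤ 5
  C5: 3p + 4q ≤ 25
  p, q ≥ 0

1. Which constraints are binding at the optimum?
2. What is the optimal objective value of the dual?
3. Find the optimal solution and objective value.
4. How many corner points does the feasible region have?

1. C2, C4, q ≥ 0
2. 35 (by strong duality, equal to the primal optimum)
3. p = 5, q = 0, z = 35
4. 3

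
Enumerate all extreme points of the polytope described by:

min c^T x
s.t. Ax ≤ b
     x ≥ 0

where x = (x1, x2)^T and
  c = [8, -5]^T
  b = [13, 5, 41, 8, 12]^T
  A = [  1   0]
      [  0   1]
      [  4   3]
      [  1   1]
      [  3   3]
Each vertex is the intersection of two constraint boundaries that also satisfies all remaining constraints:
  x1 = 0 and x2 = 0 → (0, 0)
  3x1 + 3x2 = 12 and x2 = 0 → (4, 0)
  3x1 + 3x2 = 12 and x1 = 0 → (0, 4)

Vertices: (0, 0), (4, 0), (0, 4)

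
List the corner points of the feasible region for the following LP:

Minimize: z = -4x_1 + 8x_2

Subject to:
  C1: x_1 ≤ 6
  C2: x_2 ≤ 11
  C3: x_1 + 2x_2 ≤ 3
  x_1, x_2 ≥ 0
Each vertex is the intersection of two constraint boundaries that also satisfies all remaining constraints:
  x_1 = 0 and x_2 = 0 → (0, 0)
  x_1 + 2x_2 = 3 and x_2 = 0 → (3, 0)
  x_1 + 2x_2 = 3 and x_1 = 0 → (0, 1.5)

Vertices: (0, 0), (3, 0), (0, 1.5)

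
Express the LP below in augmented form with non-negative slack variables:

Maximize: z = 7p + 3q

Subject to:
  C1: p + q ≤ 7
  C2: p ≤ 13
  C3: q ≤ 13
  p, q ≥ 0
max z = 7p + 3q

s.t.
  p + q + s1 = 7
  p + s2 = 13
  q + s3 = 13
  p, q, s1, s2, s3 ≥ 0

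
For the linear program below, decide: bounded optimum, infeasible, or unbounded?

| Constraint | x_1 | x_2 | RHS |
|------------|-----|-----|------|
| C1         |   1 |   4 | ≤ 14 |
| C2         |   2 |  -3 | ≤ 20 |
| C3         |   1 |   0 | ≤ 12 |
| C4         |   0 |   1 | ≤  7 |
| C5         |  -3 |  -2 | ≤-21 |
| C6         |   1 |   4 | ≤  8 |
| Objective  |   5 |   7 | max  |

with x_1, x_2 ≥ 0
The point (8, 0) satisfies every constraint, so the LP is feasible; the constraints give x_1 ≤ 12 and x_2 ≤ 7, which with x_1, x_2 ≥ 0 keep the feasible region inside a bounded box. A feasible, bounded LP attains a finite optimum at a vertex.

Bounded optimum: z* = 40 at (8, 0).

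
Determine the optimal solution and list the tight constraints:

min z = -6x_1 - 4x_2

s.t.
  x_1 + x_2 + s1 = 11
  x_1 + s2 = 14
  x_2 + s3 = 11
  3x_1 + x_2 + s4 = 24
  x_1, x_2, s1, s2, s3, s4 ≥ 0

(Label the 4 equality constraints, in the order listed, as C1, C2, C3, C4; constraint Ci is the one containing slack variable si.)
Optimal: x_1 = 6.5, x_2 = 4.5
Binding: C1, C4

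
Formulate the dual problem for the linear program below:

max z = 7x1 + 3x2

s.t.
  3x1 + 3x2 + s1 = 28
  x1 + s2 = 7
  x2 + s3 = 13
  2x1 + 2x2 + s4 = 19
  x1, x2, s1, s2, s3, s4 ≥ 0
Minimize: z = 28y1 + 7y2 + 13y3 + 19y4

Subject to:
  C1: -3y1 - y2 - 2y4 ≤ -7
  C2: -3y1 - y3 - 2y4 ≤ -3
  y1, y2, y3, y4 ≥ 0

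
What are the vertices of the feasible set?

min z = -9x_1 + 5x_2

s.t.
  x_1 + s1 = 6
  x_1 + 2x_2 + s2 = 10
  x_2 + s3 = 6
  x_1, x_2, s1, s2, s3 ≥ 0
Each vertex is the intersection of two constraint boundaries that also satisfies all remaining constraints:
  x_1 = 0 and x_2 = 0 → (0, 0)
  x_1 = 6 and x_2 = 0 → (6, 0)
  x_1 = 6 and x_1 + 2x_2 = 10 → (6, 2)
  x_1 + 2x_2 = 10 and x_1 = 0 → (0, 5)

Vertices: (0, 0), (6, 0), (6, 2), (0, 5)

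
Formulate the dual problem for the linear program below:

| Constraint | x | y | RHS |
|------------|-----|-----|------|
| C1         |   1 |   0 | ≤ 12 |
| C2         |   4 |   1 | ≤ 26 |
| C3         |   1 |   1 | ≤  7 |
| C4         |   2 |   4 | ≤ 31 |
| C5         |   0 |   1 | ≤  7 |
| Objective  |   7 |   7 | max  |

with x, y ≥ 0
Minimize: z = 12y1 + 26y2 + 7y3 + 31y4 + 7y5

Subject to:
  C1: -y1 - 4y2 - y3 - 2y4 ≤ -7
  C2: -y2 - y3 - 4y4 - y5 ≤ -7
  y1, y2, y3, y4, y5 ≥ 0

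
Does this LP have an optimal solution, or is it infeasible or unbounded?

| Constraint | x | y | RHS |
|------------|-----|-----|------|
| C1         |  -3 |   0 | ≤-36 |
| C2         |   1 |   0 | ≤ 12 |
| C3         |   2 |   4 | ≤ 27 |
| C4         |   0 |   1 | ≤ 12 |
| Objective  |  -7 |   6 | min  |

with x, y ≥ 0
The point (12, 0) satisfies every constraint, so the LP is feasible; the constraints give x ≤ 12 and y ≤ 12, which with x, y ≥ 0 keep the feasible region inside a bounded box. A feasible, bounded LP attains a finite optimum at a vertex.

The LP has an optimal solution: (12, 0) with z = -84.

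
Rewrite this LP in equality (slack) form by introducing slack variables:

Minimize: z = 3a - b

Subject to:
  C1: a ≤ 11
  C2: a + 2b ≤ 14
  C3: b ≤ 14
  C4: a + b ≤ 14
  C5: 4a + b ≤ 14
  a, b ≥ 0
min z = 3a - b

s.t.
  a + s1 = 11
  a + 2b + s2 = 14
  b + s3 = 14
  a + b + s4 = 14
  4a + b + s5 = 14
  a, b, s1, s2, s3, s4, s5 ≥ 0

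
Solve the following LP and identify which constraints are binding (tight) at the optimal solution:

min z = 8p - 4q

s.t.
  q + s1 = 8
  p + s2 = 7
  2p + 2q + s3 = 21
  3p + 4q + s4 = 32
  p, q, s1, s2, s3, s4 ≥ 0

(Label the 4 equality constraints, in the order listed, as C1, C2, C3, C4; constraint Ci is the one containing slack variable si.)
Optimal: p = 0, q = 8
Slack at optimum:
  C1: slack = 0 (binding)
  C2: slack = 7
  C3: slack = 5
  C4: slack = 0 (binding)
  p ≥ 0: p = 0 (binding)
  q ≥ 0: q = 8
Binding constraints: C1, C4, p ≥ 0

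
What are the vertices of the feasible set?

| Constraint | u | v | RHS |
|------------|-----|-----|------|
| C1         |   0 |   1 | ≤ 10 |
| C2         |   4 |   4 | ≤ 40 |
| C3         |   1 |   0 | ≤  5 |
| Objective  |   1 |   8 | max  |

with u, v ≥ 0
Each vertex is the intersection of two constraint boundaries that also satisfies all remaining constraints:
  u = 0 and v = 0 → (0, 0)
  u = 5 and v = 0 → (5, 0)
  4u + 4v = 40 and u = 5 → (5, 5)
  v = 10 and 4u + 4v = 40 → (0, 10)

Vertices: (0, 0), (5, 0), (5, 5), (0, 10)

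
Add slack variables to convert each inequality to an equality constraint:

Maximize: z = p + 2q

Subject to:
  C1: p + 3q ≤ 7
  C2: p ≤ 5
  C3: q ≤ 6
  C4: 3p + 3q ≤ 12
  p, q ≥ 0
max z = p + 2q

s.t.
  p + 3q + s1 = 7
  p + s2 = 5
  q + s3 = 6
  3p + 3q + s4 = 12
  p, q, s1, s2, s3, s4 ≥ 0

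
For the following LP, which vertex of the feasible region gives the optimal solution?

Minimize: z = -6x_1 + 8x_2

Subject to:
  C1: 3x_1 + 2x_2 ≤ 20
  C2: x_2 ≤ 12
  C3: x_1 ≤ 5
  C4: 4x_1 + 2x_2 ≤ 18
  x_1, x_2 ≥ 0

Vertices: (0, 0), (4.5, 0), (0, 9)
Evaluating z = -6x_1 + 8x_2 at each vertex:
  (0, 0): z = 0
  (4.5, 0): z = -27
  (0, 9): z = 72

The smallest value is z = -27, attained at (4.5, 0).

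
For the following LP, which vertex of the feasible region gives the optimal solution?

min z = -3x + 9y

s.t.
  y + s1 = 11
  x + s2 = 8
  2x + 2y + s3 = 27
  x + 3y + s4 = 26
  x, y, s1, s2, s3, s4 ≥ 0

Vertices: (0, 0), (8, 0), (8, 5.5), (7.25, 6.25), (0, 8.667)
(8, 0) with z = -24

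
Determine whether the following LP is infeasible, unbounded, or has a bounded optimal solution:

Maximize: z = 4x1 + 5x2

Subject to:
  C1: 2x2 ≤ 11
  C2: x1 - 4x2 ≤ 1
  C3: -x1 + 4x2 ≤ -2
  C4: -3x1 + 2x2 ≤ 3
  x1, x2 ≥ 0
C2 requires x1 - 4x2 ≤ 1, while C3 (-x1 + 4x2 ≤ -2) is equivalent to x1 - 4x2 ≥ 2. Together they would need 2 ≤ x1 - 4x2 ≤ 1, which is impossible since 2 > 1. No point satisfies all constraints.

Infeasible: no point satisfies all constraints simultaneously.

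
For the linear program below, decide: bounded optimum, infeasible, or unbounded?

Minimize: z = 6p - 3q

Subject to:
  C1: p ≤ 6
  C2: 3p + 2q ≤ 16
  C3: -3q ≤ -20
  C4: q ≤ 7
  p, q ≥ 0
The point (0, 7) satisfies every constraint, so the LP is feasible; the constraints give p ≤ 6 and q ≤ 7, which with p, q ≥ 0 keep the feasible region inside a bounded box. A feasible, bounded LP attains a finite optimum at a vertex.

Evaluating z = 6p - 3q at each vertex:
  (0, 6.667): z = -20
  (0.8889, 6.667): z = -14.67
  (0.6667, 7): z = -17
  (0, 7): z = -21

The LP has an optimal solution: (0, 7) with z = -21.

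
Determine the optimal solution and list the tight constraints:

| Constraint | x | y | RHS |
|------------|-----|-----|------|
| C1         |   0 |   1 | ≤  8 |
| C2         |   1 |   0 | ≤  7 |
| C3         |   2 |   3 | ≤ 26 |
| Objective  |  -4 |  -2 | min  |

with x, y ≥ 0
Optimal: x = 7, y = 4
Slack at optimum:
  C1: slack = 4
  C2: slack = 0 (binding)
  C3: slack = 0 (binding)
  x ≥ 0: x = 7
  y ≥ 0: y = 4
Binding constraints: C2, C3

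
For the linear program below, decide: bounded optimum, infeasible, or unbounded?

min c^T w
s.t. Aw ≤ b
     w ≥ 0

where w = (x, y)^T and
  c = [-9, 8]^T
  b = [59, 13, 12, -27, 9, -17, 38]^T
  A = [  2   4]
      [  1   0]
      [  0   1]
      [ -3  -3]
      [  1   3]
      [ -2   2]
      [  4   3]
The point (9, 0) satisfies every constraint, so the LP is feasible; the constraints give x ≤ 13 and y ≤ 12, which with x, y ≥ 0 keep the feasible region inside a bounded box. A feasible, bounded LP attains a finite optimum at a vertex.

Evaluating z = -9x + 8y at each vertex:
  (9, 0): z = -81

Feasible with finite optimum z* = -81 at (9, 0).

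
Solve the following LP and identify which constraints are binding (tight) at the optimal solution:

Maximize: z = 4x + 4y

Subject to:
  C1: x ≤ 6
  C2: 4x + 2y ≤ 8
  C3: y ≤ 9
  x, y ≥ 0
Optimal: x = 0, y = 4
Slack at optimum:
  C1: slack = 6
  C2: slack = 0 (binding)
  C3: slack = 5
  x ≥ 0: x = 0 (binding)
  y ≥ 0: y = 4
Binding constraints: C2, x ≥ 0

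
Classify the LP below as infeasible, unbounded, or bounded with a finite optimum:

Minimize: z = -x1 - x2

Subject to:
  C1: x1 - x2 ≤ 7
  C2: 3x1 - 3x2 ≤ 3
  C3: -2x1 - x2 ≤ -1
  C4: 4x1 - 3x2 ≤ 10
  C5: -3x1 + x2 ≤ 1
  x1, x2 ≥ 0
Feasible point: (0, 1) satisfies every constraint, so the LP is feasible.
Direction d = (3, 4): for each constraint row a, a·d ≤ 0 —
  (1)(3) + (-1)(4) = -1 ≤ 0
  (3)(3) + (-3)(4) = -3 ≤ 0
  (-2)(3) + (-1)(4) = -10 ≤ 0
  (4)(3) + (-3)(4) = 0 ≤ 0
  (-3)(3) + (1)(4) = -5 ≤ 0
and d ≥ 0, so (0, 1) + t·d stays feasible for every t ≥ 0. Along this ray z = -x1 - x2 changes by -7 per unit t, so z → −∞.

Unbounded: there is a feasible ray along which z → −∞.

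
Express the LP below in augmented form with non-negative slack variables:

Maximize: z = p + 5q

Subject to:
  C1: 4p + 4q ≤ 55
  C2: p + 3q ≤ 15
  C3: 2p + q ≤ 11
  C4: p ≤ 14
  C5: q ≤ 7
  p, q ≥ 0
max z = p + 5q

s.t.
  4p + 4q + s1 = 55
  p + 3q + s2 = 15
  2p + q + s3 = 11
  p + s4 = 14
  q + s5 = 7
  p, q, s1, s2, s3, s4, s5 ≥ 0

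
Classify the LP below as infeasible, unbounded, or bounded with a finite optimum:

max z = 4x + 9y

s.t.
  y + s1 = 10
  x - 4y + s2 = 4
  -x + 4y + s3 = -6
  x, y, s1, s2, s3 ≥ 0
The row x - 4y + s2 = 4 with s2 ≥ 0 requires x - 4y ≤ 4, while the row -x + 4y + s3 = -6 with s3 ≥ 0 is equivalent to x - 4y ≥ 6. Together they would need 6 ≤ x - 4y ≤ 4, which is impossible since 6 > 4. No point satisfies all constraints.

The feasible region is empty; the LP is infeasible.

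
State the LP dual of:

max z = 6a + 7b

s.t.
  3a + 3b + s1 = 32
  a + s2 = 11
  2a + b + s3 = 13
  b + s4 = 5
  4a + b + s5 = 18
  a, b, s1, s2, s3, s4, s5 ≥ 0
Minimize: z = 32y1 + 11y2 + 13y3 + 5y4 + 18y5

Subject to:
  C1: -3y1 - y2 - 2y3 - 4y5 ≤ -6
  C2: -3y1 - y3 - y4 - y5 ≤ -7
  y1, y2, y3, y4, y5 ≥ 0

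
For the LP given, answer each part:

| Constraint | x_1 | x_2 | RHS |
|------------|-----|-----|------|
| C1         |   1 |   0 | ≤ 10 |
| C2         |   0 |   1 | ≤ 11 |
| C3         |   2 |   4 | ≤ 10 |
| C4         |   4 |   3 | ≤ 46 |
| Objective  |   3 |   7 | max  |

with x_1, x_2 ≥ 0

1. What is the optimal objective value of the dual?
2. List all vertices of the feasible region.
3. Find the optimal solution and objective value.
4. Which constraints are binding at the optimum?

1. 17.5 (by strong duality, equal to the primal optimum)
2. (0, 0), (5, 0), (0, 2.5)
3. x_1 = 0, x_2 = 2.5, z = 17.5
4. C3, x_1 ≥ 0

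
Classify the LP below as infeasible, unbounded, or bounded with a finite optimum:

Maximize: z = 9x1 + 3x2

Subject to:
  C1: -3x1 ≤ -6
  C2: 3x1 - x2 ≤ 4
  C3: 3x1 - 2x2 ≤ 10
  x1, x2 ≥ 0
Feasible point: (2, 2) satisfies every constraint, so the LP is feasible.
Direction d = (0, 1): for each constraint row a, a·d ≤ 0 —
  (-3)(0) + (0)(1) = 0 ≤ 0
  (3)(0) + (-1)(1) = -1 ≤ 0
  (3)(0) + (-2)(1) = -2 ≤ 0
and d ≥ 0, so (2, 2) + t·d stays feasible for every t ≥ 0. Along this ray z = 9x1 + 3x2 changes by 3 per unit t, so z → +∞.

Unbounded — the objective can increase without bound over the feasible region.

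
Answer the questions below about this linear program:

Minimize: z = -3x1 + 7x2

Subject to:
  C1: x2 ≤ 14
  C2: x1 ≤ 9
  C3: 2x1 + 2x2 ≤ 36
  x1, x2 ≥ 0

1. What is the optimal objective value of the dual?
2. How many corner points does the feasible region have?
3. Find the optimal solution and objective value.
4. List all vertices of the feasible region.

1. -27 (by strong duality, equal to the primal optimum)
2. 5
3. x1 = 9, x2 = 0, z = -27
4. (0, 0), (9, 0), (9, 9), (4, 14), (0, 14)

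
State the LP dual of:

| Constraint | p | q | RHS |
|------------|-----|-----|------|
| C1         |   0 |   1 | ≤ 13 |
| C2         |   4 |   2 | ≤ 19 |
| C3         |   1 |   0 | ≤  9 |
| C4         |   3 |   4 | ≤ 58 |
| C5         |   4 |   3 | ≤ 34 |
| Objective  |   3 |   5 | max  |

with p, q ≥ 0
Minimize: z = 13y1 + 19y2 + 9y3 + 58y4 + 34y5

Subject to:
  C1: -4y2 - y3 - 3y4 - 4y5 ≤ -3
  C2: -y1 - 2y2 - 4y4 - 3y5 ≤ -5
  y1, y2, y3, y4, y5 ≥ 0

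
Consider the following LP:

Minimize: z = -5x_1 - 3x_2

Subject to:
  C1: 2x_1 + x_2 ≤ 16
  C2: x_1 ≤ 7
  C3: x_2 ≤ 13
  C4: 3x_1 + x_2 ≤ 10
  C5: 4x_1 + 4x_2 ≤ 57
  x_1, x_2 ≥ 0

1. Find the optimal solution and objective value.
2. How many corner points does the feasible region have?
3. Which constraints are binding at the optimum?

1. x_1 = 0, x_2 = 10, z = -30
2. 3
3. C4, x_1 ≥ 0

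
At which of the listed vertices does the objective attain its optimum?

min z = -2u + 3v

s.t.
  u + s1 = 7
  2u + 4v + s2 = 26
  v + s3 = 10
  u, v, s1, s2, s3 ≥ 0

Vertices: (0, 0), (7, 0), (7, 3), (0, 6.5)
Evaluating z = -2u + 3v at each vertex:
  (0, 0): z = 0
  (7, 0): z = -14
  (7, 3): z = -5
  (0, 6.5): z = 19.5

The smallest value is z = -14, attained at (7, 0).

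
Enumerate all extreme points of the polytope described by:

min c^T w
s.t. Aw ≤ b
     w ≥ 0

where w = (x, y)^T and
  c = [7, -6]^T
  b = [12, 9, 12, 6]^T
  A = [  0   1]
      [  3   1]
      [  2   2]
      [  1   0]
Each vertex is the intersection of two constraint boundaries that also satisfies all remaining constraints:
  x = 0 and y = 0 → (0, 0)
  3x + y = 9 and y = 0 → (3, 0)
  3x + y = 9 and 2x + 2y = 12 → (1.5, 4.5)
  2x + 2y = 12 and x = 0 → (0, 6)

Vertices: (0, 0), (3, 0), (1.5, 4.5), (0, 6)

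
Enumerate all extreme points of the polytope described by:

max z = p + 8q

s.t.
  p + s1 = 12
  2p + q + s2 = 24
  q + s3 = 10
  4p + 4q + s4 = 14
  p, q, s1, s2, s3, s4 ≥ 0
Each vertex is the intersection of two constraint boundaries that also satisfies all remaining constraints:
  p = 0 and q = 0 → (0, 0)
  4p + 4q = 14 and q = 0 → (3.5, 0)
  4p + 4q = 14 and p = 0 → (0, 3.5)

Vertices: (0, 0), (3.5, 0), (0, 3.5)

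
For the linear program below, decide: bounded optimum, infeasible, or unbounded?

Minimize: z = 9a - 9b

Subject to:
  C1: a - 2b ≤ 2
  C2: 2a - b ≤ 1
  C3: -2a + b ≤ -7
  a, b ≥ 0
C2 requires 2a - b ≤ 1, while C3 (-2a + b ≤ -7) is equivalent to 2a - b ≥ 7. Together they would need 7 ≤ 2a - b ≤ 1, which is impossible since 7 > 1. No point satisfies all constraints.

Infeasible — the constraint set is empty.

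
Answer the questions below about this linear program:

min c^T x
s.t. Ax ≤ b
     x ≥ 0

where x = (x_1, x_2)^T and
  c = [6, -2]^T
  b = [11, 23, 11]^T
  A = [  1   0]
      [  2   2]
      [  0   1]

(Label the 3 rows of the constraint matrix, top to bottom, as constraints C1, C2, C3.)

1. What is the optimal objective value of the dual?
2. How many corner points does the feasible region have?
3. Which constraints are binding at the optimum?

1. -22 (by strong duality, equal to the primal optimum)
2. 5
3. C3, x_1 ≥ 0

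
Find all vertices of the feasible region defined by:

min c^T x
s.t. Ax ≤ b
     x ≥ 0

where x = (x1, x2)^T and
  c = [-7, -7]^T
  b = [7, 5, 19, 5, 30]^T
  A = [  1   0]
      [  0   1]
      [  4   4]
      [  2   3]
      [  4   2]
Each vertex is the intersection of two constraint boundaries that also satisfies all remaining constraints:
  x1 = 0 and x2 = 0 → (0, 0)
  2x1 + 3x2 = 5 and x2 = 0 → (2.5, 0)
  2x1 + 3x2 = 5 and x1 = 0 → (0, 1.667)

Vertices: (0, 0), (2.5, 0), (0, 1.667)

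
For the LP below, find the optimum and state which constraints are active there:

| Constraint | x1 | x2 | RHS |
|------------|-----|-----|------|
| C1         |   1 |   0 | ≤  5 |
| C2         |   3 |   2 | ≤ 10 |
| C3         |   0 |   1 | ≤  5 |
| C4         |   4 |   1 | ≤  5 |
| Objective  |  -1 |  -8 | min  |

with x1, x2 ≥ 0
Optimal: x1 = 0, x2 = 5
Slack at optimum:
  C1: slack = 5
  C2: slack = 0 (binding)
  C3: slack = 0 (binding)
  C4: slack = 0 (binding)
  x1 ≥ 0: x1 = 0 (binding)
  x2 ≥ 0: x2 = 5
Binding constraints: C2, C3, C4, x1 ≥ 0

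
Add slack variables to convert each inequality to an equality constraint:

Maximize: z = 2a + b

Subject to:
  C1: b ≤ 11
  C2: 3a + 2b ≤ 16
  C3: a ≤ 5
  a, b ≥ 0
max z = 2a + b

s.t.
  b + s1 = 11
  3a + 2b + s2 = 16
  a + s3 = 5
  a, b, s1, s2, s3 ≥ 0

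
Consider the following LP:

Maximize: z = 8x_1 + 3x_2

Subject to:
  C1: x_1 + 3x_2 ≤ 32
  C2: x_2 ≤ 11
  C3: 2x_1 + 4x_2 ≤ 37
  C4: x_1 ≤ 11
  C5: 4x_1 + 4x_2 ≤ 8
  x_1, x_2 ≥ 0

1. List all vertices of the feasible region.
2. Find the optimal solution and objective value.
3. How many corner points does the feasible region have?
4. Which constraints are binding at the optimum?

1. (0, 0), (2, 0), (0, 2)
2. x_1 = 2, x_2 = 0, z = 16
3. 3
4. C5, x_2 ≥ 0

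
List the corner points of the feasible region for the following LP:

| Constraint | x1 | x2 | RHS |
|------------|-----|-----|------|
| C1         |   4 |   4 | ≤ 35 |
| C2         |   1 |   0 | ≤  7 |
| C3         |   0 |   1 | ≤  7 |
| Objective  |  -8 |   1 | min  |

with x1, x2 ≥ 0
Each vertex is the intersection of two constraint boundaries that also satisfies all remaining constraints:
  x1 = 0 and x2 = 0 → (0, 0)
  x1 = 7 and x2 = 0 → (7, 0)
  4x1 + 4x2 = 35 and x1 = 7 → (7, 1.75)
  4x1 + 4x2 = 35 and x2 = 7 → (1.75, 7)
  x2 = 7 and x1 = 0 → (0, 7)

Vertices: (0, 0), (7, 0), (7, 1.75), (1.75, 7), (0, 7)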